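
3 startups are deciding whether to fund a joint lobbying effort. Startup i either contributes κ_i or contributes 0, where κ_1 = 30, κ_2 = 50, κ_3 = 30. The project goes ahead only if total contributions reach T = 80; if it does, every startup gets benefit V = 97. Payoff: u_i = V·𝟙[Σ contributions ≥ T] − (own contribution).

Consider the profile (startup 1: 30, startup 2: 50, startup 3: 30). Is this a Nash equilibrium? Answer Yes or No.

Total = 110 ≥ 80: provided.
Startup 1 (pledges 30, payoff 67): dropping to 0 → total 80, payoff 97. Profitable deviation.

No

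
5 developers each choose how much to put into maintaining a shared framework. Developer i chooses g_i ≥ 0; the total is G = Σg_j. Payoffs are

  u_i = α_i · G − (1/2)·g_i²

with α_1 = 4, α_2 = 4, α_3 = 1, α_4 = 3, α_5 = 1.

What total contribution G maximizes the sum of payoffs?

Planner FOC: ∂(Σu_j)/∂g_i = (Σα_j) − g_i = 0, so g_i^SO = Σα_j = 13 for every i; G^SO = 65.

65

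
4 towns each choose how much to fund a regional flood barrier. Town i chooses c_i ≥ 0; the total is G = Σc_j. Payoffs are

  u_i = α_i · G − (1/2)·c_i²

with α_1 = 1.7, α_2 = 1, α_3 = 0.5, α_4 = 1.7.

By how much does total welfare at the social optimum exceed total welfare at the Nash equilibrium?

Town i's FOC: ∂u_i/∂c_i = α_i − c_i = 0, so c_i* = α_i.
NE contributions = (1.7, 1, 0.5, 1.7); G = 4.9.
W^NE = (Σα)·G − ½Σα_i² = 4.9² − ½·7.03 = 20.495.
Planner sets c_i = Σα_j = 4.9 for every i, so G^SO = 4·4.9 = 19.6.
W^SO = (Σα)·G^SO − ½·4·(Σα)² = (4/2)·4.9² = 48.02.
Deadweight loss = W^SO − W^NE = 27.525.

27.525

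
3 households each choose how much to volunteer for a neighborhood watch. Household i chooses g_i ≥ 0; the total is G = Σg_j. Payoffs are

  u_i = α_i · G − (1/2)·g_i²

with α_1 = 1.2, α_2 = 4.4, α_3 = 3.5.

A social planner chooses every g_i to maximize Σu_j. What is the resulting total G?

27.3

Planner FOC: ∂(Σu_j)/∂g_i = (Σα_j) − g_i = 0, so g_i^SO = Σα_j = 9.1 for every i; G^SO = 27.3.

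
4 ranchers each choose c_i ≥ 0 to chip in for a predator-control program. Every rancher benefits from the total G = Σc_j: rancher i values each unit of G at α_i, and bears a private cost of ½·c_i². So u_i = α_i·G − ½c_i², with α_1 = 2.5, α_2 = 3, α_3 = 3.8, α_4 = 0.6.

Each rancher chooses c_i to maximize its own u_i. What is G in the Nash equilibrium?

9.9

Rancher i's FOC: ∂u_i/∂c_i = α_i − c_i = 0, so c_i* = α_i.
NE contributions = (2.5, 3, 3.8, 0.6); G = 9.9.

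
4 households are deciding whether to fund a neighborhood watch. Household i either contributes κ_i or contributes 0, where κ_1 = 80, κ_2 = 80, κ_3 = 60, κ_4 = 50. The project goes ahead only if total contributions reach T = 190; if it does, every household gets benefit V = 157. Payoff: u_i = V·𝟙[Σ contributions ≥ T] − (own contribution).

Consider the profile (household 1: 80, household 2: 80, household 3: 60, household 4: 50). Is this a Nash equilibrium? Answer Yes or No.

Total = 270 ≥ 190: provided.
Household 1 (pledges 80, payoff 77): dropping to 0 → total 190, payoff 157. Profitable deviation.

No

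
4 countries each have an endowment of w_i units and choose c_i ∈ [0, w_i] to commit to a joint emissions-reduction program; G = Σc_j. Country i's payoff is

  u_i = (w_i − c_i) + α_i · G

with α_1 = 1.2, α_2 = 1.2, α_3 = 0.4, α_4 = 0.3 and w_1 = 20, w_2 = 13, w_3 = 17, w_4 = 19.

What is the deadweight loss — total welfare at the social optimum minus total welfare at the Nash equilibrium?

∂u_i/∂c_i = α_i − 1, so country i contributes w_i if α_i > 1, else 0.
α_i > 1 for i ∈ {1, 2}; NE contributions (20, 13, 0, 0), G = 33.
W^NE = Σw_i − G^NE + (Σα_i)·G^NE = 69 + 2.1·33 = 138.3.
Planner: ∂(Σu_j)/∂c_i = Σα_j − 1 = 2.1 > 0, so everyone contributes w_i; G^SO = 69, W^SO = 69 + 2.1·69 = 213.9.
Deadweight loss = 75.6.

75.6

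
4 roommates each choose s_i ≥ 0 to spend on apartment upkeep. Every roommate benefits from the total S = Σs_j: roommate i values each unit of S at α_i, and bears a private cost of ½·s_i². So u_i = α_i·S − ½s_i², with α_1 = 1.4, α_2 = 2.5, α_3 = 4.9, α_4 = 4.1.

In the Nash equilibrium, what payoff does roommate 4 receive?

44.485

Roommate i's FOC: ∂u_i/∂s_i = α_i − s_i = 0, so s_i* = α_i.
NE contributions = (1.4, 2.5, 4.9, 4.1); S = 12.9.
u_4 = α_4·S − ½·(s_4)² = 4.1·12.9 − ½·4.1² = 44.485.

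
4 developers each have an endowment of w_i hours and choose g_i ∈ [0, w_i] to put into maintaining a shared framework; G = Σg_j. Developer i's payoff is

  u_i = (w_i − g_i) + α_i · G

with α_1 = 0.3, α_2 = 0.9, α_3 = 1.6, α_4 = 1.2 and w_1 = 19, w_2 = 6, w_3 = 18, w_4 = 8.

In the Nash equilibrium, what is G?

∂u_i/∂g_i = α_i − 1, so developer i contributes w_i if α_i > 1, else 0.
α_i > 1 for i ∈ {3, 4}; NE contributions (0, 0, 18, 8), G = 26.

26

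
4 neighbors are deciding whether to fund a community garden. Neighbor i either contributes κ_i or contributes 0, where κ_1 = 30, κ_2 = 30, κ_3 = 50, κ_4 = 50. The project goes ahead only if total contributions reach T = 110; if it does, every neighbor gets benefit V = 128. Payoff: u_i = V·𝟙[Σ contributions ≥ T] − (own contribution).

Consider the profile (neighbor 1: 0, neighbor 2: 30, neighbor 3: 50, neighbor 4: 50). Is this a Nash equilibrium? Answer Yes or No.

Total = 130 ≥ 110: provided.
Neighbor 1 (pledges 0, payoff 128): pledging 30 → total 160, payoff 98. No gain.
Neighbor 2 (pledges 30, payoff 98): dropping to 0 → total 100, payoff 0. No gain.
Neighbor 3 (pledges 50, payoff 78): dropping to 0 → total 80, payoff 0. No gain.
Neighbor 4 (pledges 50, payoff 78): dropping to 0 → total 80, payoff 0. No gain.

Yes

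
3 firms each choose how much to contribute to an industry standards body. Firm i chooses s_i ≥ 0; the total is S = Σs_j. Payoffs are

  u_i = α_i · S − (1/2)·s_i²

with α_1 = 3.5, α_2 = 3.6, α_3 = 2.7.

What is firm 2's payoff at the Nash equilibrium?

28.8

Firm i's FOC: ∂u_i/∂s_i = α_i − s_i = 0, so s_i* = α_i.
NE contributions = (3.5, 3.6, 2.7); S = 9.8.
u_2 = α_2·S − ½·(s_2)² = 3.6·9.8 − ½·3.6² = 28.8.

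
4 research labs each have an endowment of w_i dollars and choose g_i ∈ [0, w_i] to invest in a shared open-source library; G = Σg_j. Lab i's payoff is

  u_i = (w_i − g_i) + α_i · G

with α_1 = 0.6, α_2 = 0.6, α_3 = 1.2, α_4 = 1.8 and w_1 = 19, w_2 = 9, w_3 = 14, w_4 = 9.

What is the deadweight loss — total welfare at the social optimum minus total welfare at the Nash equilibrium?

89.6

∂u_i/∂g_i = α_i − 1, so lab i contributes w_i if α_i > 1, else 0.
α_i > 1 for i ∈ {3, 4}; NE contributions (0, 0, 14, 9), G = 23.
W^NE = Σw_i − G^NE + (Σα_i)·G^NE = 51 + 3.2·23 = 124.6.
Planner: ∂(Σu_j)/∂g_i = Σα_j − 1 = 3.2 > 0, so everyone contributes w_i; G^SO = 51, W^SO = 51 + 3.2·51 = 214.2.
Deadweight loss = 89.6.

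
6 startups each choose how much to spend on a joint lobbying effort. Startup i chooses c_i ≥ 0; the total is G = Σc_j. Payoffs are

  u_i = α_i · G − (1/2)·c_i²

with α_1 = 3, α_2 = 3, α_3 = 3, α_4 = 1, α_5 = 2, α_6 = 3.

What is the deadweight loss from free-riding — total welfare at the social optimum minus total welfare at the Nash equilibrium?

Startup i's FOC: ∂u_i/∂c_i = α_i − c_i = 0, so c_i* = α_i.
NE contributions = (3, 3, 3, 1, 2, 3); G = 15.
W^NE = (Σα)·G − ½Σα_i² = 15² − ½·41 = 204.5.
Planner sets c_i = Σα_j = 15 for every i, so G^SO = 6·15 = 90.
W^SO = (Σα)·G^SO − ½·6·(Σα)² = (6/2)·15² = 675.
Deadweight loss = W^SO − W^NE = 470.5.

470.5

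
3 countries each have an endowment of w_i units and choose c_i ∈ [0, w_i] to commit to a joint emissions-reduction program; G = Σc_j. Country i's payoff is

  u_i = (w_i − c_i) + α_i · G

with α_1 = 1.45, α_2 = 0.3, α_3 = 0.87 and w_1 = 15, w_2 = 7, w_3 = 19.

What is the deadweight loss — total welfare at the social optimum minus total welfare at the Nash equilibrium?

42.12

∂u_i/∂c_i = α_i − 1, so country i contributes w_i if α_i > 1, else 0.
α_i > 1 for i ∈ {1}; NE contributions (15, 0, 0), G = 15.
W^NE = Σw_i − G^NE + (Σα_i)·G^NE = 41 + 1.62·15 = 65.3.
Planner: ∂(Σu_j)/∂c_i = Σα_j − 1 = 1.62 > 0, so everyone contributes w_i; G^SO = 41, W^SO = 41 + 1.62·41 = 107.42.
Deadweight loss = 42.12.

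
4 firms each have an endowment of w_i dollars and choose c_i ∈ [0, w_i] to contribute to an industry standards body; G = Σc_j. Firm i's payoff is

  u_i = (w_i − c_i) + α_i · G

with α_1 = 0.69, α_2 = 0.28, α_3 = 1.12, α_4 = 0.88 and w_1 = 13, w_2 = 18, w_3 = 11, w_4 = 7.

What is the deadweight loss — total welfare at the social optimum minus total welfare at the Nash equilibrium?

74.86

∂u_i/∂c_i = α_i − 1, so firm i contributes w_i if α_i > 1, else 0.
α_i > 1 for i ∈ {3}; NE contributions (0, 0, 11, 0), G = 11.
W^NE = Σw_i − G^NE + (Σα_i)·G^NE = 49 + 1.97·11 = 70.67.
Planner: ∂(Σu_j)/∂c_i = Σα_j − 1 = 1.97 > 0, so everyone contributes w_i; G^SO = 49, W^SO = 49 + 1.97·49 = 145.53.
Deadweight loss = 74.86.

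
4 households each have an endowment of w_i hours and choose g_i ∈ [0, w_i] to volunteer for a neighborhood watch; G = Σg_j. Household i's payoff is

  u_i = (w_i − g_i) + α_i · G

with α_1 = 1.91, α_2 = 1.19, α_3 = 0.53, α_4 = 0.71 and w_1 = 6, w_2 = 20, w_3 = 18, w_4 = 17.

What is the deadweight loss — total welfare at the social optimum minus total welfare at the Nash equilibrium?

∂u_i/∂g_i = α_i − 1, so household i contributes w_i if α_i > 1, else 0.
α_i > 1 for i ∈ {1, 2}; NE contributions (6, 20, 0, 0), G = 26.
W^NE = Σw_i − G^NE + (Σα_i)·G^NE = 61 + 3.34·26 = 147.84.
Planner: ∂(Σu_j)/∂g_i = Σα_j − 1 = 3.34 > 0, so everyone contributes w_i; G^SO = 61, W^SO = 61 + 3.34·61 = 264.74.
Deadweight loss = 116.9.

116.9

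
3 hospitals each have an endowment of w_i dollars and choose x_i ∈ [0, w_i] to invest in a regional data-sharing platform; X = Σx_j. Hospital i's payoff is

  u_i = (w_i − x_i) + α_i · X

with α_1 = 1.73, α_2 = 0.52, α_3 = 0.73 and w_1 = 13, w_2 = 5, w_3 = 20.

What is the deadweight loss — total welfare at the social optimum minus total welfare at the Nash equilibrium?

49.5

∂u_i/∂x_i = α_i − 1, so hospital i contributes w_i if α_i > 1, else 0.
α_i > 1 for i ∈ {1}; NE contributions (13, 0, 0), X = 13.
W^NE = Σw_i − X^NE + (Σα_i)·X^NE = 38 + 1.98·13 = 63.74.
Planner: ∂(Σu_j)/∂x_i = Σα_j − 1 = 1.98 > 0, so everyone contributes w_i; X^SO = 38, W^SO = 38 + 1.98·38 = 113.24.
Deadweight loss = 49.5.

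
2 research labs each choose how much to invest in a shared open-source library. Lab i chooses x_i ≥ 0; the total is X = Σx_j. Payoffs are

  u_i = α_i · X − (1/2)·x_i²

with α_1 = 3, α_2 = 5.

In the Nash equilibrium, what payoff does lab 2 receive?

27.5

Lab i's FOC: ∂u_i/∂x_i = α_i − x_i = 0, so x_i* = α_i.
NE contributions = (3, 5); X = 8.
u_2 = α_2·X − ½·(x_2)² = 5·8 − ½·5² = 27.5.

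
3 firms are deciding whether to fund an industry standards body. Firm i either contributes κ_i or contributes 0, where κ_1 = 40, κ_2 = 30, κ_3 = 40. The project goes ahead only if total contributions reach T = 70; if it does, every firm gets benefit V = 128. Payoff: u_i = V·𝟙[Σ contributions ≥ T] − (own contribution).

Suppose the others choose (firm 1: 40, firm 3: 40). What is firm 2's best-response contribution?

0

Others' total = 80 ≥ 70; contributing adds cost 30 for no extra benefit.
Best response: 0.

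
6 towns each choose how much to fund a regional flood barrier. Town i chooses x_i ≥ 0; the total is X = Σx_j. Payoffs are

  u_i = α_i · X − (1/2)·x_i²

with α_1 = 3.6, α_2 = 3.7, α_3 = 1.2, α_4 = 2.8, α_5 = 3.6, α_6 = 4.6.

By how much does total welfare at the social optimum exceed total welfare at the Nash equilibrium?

795.525

Town i's FOC: ∂u_i/∂x_i = α_i − x_i = 0, so x_i* = α_i.
NE contributions = (3.6, 3.7, 1.2, 2.8, 3.6, 4.6); X = 19.5.
W^NE = (Σα)·X − ½Σα_i² = 19.5² − ½·70.05 = 345.225.
Planner sets x_i = Σα_j = 19.5 for every i, so X^SO = 6·19.5 = 117.
W^SO = (Σα)·X^SO − ½·6·(Σα)² = (6/2)·19.5² = 1140.75.
Deadweight loss = W^SO − W^NE = 795.525.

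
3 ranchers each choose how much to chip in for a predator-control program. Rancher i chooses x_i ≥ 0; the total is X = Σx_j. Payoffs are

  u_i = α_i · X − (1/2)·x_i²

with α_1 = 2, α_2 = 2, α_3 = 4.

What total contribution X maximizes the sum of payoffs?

24

Planner FOC: ∂(Σu_j)/∂x_i = (Σα_j) − x_i = 0, so x_i^SO = Σα_j = 8 for every i; X^SO = 24.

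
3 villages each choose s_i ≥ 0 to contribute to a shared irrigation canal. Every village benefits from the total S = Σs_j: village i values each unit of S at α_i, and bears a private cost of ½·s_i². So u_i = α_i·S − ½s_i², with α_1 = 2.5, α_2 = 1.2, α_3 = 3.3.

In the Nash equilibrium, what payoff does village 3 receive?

Village i's FOC: ∂u_i/∂s_i = α_i − s_i = 0, so s_i* = α_i.
NE contributions = (2.5, 1.2, 3.3); S = 7.
u_3 = α_3·S − ½·(s_3)² = 3.3·7 − ½·3.3² = 17.655.

17.655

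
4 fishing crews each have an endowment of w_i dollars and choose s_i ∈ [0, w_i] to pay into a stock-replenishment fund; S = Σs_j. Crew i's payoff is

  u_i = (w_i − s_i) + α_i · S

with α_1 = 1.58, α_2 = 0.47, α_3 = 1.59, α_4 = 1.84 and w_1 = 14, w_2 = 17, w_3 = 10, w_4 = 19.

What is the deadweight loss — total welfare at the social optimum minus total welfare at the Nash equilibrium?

∂u_i/∂s_i = α_i − 1, so crew i contributes w_i if α_i > 1, else 0.
α_i > 1 for i ∈ {1, 3, 4}; NE contributions (14, 0, 10, 19), S = 43.
W^NE = Σw_i − S^NE + (Σα_i)·S^NE = 60 + 4.48·43 = 252.64.
Planner: ∂(Σu_j)/∂s_i = Σα_j − 1 = 4.48 > 0, so everyone contributes w_i; S^SO = 60, W^SO = 60 + 4.48·60 = 328.8.
Deadweight loss = 76.16.

76.16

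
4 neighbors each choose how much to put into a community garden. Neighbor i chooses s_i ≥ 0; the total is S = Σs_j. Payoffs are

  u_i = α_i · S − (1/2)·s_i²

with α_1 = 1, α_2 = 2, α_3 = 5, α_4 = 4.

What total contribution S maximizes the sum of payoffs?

Planner FOC: ∂(Σu_j)/∂s_i = (Σα_j) − s_i = 0, so s_i^SO = Σα_j = 12 for every i; S^SO = 48.

48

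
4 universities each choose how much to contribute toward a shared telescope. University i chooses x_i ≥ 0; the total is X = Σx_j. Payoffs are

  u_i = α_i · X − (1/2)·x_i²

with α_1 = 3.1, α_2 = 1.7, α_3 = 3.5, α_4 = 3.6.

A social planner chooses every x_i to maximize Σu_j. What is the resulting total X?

Planner FOC: ∂(Σu_j)/∂x_i = (Σα_j) − x_i = 0, so x_i^SO = Σα_j = 11.9 for every i; X^SO = 47.6.

47.6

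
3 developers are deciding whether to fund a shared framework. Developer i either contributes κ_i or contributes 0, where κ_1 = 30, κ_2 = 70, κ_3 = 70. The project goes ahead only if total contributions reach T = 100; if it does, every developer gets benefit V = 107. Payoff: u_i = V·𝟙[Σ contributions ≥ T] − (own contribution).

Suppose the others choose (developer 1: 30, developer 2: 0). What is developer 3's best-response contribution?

Others' total = 30. Contributing 70 brings total to 100 ≥ 100: gain V − κ_3 = 37.
Best response: 70.

70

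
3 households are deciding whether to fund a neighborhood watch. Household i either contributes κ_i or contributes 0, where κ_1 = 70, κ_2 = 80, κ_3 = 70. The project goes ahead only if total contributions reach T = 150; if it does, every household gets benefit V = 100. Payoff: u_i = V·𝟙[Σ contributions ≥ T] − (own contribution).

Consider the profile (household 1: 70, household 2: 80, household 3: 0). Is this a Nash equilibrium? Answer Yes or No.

Total = 150 ≥ 150: provided.
Household 1 (pledges 70, payoff 30): dropping to 0 → total 80, payoff 0. No gain.
Household 2 (pledges 80, payoff 20): dropping to 0 → total 70, payoff 0. No gain.
Household 3 (pledges 0, payoff 100): pledging 70 → total 220, payoff 30. No gain.

Yes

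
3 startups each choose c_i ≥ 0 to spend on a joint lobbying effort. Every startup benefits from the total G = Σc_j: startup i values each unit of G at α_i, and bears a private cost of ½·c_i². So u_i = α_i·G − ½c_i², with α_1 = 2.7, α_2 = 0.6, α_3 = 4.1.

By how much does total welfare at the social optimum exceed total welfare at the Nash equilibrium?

Startup i's FOC: ∂u_i/∂c_i = α_i − c_i = 0, so c_i* = α_i.
NE contributions = (2.7, 0.6, 4.1); G = 7.4.
W^NE = (Σα)·G − ½Σα_i² = 7.4² − ½·24.46 = 42.53.
Planner sets c_i = Σα_j = 7.4 for every i, so G^SO = 3·7.4 = 22.2.
W^SO = (Σα)·G^SO − ½·3·(Σα)² = (3/2)·7.4² = 82.14.
Deadweight loss = W^SO − W^NE = 39.61.

39.61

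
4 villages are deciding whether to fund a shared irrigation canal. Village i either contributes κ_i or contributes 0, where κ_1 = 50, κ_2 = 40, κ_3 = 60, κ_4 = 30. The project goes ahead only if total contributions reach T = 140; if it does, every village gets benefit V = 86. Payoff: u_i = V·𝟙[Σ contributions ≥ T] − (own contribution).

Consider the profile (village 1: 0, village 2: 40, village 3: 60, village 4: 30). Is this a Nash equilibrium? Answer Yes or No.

Total = 130 < 140: not provided.
Village 1 (pledges 0, payoff 0): pledging 50 → total 180, payoff 36. Profitable deviation.

No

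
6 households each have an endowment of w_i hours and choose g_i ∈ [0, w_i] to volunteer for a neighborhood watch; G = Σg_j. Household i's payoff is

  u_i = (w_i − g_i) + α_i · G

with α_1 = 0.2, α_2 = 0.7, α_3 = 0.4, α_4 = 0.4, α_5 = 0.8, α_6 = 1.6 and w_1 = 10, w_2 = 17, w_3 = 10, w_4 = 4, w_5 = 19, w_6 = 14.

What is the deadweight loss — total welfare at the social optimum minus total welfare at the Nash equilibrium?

186

∂u_i/∂g_i = α_i − 1, so household i contributes w_i if α_i > 1, else 0.
α_i > 1 for i ∈ {6}; NE contributions (0, 0, 0, 0, 0, 14), G = 14.
W^NE = Σw_i − G^NE + (Σα_i)·G^NE = 74 + 3.1·14 = 117.4.
Planner: ∂(Σu_j)/∂g_i = Σα_j − 1 = 3.1 > 0, so everyone contributes w_i; G^SO = 74, W^SO = 74 + 3.1·74 = 303.4.
Deadweight loss = 186.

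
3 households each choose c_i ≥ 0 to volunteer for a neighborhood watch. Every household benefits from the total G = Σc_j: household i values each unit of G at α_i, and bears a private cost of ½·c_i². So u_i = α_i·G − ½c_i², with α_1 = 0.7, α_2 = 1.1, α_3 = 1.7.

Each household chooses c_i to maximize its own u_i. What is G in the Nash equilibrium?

Household i's FOC: ∂u_i/∂c_i = α_i − c_i = 0, so c_i* = α_i.
NE contributions = (0.7, 1.1, 1.7); G = 3.5.

3.5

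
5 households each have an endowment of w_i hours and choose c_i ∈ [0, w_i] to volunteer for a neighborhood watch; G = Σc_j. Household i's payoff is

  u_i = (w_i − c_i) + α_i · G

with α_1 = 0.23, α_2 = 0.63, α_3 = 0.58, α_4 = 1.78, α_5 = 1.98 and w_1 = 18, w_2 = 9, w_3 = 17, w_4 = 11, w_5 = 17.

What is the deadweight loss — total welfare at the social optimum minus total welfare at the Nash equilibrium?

∂u_i/∂c_i = α_i − 1, so household i contributes w_i if α_i > 1, else 0.
α_i > 1 for i ∈ {4, 5}; NE contributions (0, 0, 0, 11, 17), G = 28.
W^NE = Σw_i − G^NE + (Σα_i)·G^NE = 72 + 4.2·28 = 189.6.
Planner: ∂(Σu_j)/∂c_i = Σα_j − 1 = 4.2 > 0, so everyone contributes w_i; G^SO = 72, W^SO = 72 + 4.2·72 = 374.4.
Deadweight loss = 184.8.

184.8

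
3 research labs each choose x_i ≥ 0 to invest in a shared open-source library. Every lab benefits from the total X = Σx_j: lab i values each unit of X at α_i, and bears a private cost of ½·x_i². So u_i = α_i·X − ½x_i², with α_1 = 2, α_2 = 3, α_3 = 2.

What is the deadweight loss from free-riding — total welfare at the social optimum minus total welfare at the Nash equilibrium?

Lab i's FOC: ∂u_i/∂x_i = α_i − x_i = 0, so x_i* = α_i.
NE contributions = (2, 3, 2); X = 7.
W^NE = (Σα)·X − ½Σα_i² = 7² − ½·17 = 40.5.
Planner sets x_i = Σα_j = 7 for every i, so X^SO = 3·7 = 21.
W^SO = (Σα)·X^SO − ½·3·(Σα)² = (3/2)·7² = 73.5.
Deadweight loss = W^SO − W^NE = 33.

33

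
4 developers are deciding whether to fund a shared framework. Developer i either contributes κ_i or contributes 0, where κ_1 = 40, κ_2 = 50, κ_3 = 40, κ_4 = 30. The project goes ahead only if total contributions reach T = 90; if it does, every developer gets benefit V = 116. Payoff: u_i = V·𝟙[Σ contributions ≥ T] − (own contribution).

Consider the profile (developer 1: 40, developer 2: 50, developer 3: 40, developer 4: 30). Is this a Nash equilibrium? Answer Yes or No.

No

Total = 160 ≥ 90: provided.
Developer 1 (pledges 40, payoff 76): dropping to 0 → total 120, payoff 116. Profitable deviation.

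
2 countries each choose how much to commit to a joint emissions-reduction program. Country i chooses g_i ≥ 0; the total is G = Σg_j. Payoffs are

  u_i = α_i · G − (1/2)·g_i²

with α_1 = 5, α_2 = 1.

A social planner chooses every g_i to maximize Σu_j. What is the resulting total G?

Planner FOC: ∂(Σu_j)/∂g_i = (Σα_j) − g_i = 0, so g_i^SO = Σα_j = 6 for every i; G^SO = 12.

12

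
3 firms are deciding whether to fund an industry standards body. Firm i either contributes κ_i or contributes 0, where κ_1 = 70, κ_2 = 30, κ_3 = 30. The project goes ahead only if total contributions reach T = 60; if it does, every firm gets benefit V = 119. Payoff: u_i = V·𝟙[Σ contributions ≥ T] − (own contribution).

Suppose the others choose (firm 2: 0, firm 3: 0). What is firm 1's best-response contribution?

Others' total = 0. Contributing 70 brings total to 70 ≥ 60: gain V − κ_1 = 49.
Best response: 70.

70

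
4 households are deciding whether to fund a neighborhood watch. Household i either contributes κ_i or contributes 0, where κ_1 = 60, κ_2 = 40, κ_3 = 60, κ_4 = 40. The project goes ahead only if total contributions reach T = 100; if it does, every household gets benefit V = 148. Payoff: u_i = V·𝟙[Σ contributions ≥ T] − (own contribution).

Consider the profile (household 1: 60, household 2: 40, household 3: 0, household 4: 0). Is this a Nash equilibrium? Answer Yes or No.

Total = 100 ≥ 100: provided.
Household 1 (pledges 60, payoff 88): dropping to 0 → total 40, payoff 0. No gain.
Household 2 (pledges 40, payoff 108): dropping to 0 → total 60, payoff 0. No gain.
Household 3 (pledges 0, payoff 148): pledging 60 → total 160, payoff 88. No gain.
Household 4 (pledges 0, payoff 148): pledging 40 → total 140, payoff 108. No gain.

Yes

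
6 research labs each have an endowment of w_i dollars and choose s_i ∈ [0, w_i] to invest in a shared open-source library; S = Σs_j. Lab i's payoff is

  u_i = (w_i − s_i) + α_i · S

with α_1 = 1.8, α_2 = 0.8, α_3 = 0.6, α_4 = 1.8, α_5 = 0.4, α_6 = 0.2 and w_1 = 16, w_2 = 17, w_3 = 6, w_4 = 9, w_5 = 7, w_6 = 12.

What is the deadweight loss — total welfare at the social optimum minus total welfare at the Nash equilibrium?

193.2

∂u_i/∂s_i = α_i − 1, so lab i contributes w_i if α_i > 1, else 0.
α_i > 1 for i ∈ {1, 4}; NE contributions (16, 0, 0, 9, 0, 0), S = 25.
W^NE = Σw_i − S^NE + (Σα_i)·S^NE = 67 + 4.6·25 = 182.
Planner: ∂(Σu_j)/∂s_i = Σα_j − 1 = 4.6 > 0, so everyone contributes w_i; S^SO = 67, W^SO = 67 + 4.6·67 = 375.2.
Deadweight loss = 193.2.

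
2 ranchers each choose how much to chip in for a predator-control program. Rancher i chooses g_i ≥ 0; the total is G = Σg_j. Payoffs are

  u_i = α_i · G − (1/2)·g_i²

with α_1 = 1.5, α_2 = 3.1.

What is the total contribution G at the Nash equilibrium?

Rancher i's FOC: ∂u_i/∂g_i = α_i − g_i = 0, so g_i* = α_i.
NE contributions = (1.5, 3.1); G = 4.6.

4.6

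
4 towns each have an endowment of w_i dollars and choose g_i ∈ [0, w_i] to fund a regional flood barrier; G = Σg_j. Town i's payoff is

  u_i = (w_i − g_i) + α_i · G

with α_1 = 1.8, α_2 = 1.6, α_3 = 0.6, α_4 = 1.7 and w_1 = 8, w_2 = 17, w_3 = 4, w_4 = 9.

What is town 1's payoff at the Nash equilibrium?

∂u_i/∂g_i = α_i − 1, so town i contributes w_i if α_i > 1, else 0.
α_i > 1 for i ∈ {1, 2, 4}; NE contributions (8, 17, 0, 9), G = 34.
u_1 = (8 − 8) + 1.8·34 = 61.2.

61.2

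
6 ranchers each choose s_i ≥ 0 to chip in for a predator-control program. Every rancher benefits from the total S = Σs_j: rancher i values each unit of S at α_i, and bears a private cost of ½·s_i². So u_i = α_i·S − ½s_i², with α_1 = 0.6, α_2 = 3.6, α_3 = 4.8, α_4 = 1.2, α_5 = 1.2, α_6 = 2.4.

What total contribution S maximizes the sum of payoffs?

Planner FOC: ∂(Σu_j)/∂s_i = (Σα_j) − s_i = 0, so s_i^SO = Σα_j = 13.8 for every i; S^SO = 82.8.

82.8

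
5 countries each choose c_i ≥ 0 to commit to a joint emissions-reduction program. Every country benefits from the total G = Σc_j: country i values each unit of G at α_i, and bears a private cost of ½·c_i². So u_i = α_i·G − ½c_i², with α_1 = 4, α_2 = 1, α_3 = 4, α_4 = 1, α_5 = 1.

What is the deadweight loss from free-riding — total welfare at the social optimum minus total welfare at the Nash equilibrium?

Country i's FOC: ∂u_i/∂c_i = α_i − c_i = 0, so c_i* = α_i.
NE contributions = (4, 1, 4, 1, 1); G = 11.
W^NE = (Σα)·G − ½Σα_i² = 11² − ½·35 = 103.5.
Planner sets c_i = Σα_j = 11 for every i, so G^SO = 5·11 = 55.
W^SO = (Σα)·G^SO − ½·5·(Σα)² = (5/2)·11² = 302.5.
Deadweight loss = W^SO − W^NE = 199.

199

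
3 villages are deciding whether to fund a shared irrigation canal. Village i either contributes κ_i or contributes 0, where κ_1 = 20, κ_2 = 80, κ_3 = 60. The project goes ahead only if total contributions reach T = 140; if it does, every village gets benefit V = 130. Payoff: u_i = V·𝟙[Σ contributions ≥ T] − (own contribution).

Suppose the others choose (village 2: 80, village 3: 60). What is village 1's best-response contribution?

0

Others' total = 140 ≥ 140; contributing adds cost 20 for no extra benefit.
Best response: 0.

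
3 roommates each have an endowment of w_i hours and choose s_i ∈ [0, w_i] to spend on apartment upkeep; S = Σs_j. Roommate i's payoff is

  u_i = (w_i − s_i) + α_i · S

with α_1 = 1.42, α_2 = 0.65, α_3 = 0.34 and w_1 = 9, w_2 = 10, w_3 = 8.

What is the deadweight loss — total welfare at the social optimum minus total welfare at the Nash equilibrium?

∂u_i/∂s_i = α_i − 1, so roommate i contributes w_i if α_i > 1, else 0.
α_i > 1 for i ∈ {1}; NE contributions (9, 0, 0), S = 9.
W^NE = Σw_i − S^NE + (Σα_i)·S^NE = 27 + 1.41·9 = 39.69.
Planner: ∂(Σu_j)/∂s_i = Σα_j − 1 = 1.41 > 0, so everyone contributes w_i; S^SO = 27, W^SO = 27 + 1.41·27 = 65.07.
Deadweight loss = 25.38.

25.38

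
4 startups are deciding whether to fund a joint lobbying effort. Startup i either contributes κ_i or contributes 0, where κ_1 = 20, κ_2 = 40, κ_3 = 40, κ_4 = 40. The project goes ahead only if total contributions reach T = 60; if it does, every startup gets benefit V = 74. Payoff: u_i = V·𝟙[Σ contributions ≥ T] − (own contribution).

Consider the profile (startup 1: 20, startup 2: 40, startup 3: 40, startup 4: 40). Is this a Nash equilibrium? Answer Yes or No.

Total = 140 ≥ 60: provided.
Startup 1 (pledges 20, payoff 54): dropping to 0 → total 120, payoff 74. Profitable deviation.

No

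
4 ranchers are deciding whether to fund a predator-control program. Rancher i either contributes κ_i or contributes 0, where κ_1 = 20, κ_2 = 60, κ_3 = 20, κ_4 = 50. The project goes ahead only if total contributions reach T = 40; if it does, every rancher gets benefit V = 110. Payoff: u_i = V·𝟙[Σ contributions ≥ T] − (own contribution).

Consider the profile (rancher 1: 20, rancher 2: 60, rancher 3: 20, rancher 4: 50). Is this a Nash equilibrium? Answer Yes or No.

Total = 150 ≥ 40: provided.
Rancher 1 (pledges 20, payoff 90): dropping to 0 → total 130, payoff 110. Profitable deviation.

No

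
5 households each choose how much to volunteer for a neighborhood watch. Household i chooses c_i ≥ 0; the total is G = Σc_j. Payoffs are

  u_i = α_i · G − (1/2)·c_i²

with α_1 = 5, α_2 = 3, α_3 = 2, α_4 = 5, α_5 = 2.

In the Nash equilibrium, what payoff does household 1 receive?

Household i's FOC: ∂u_i/∂c_i = α_i − c_i = 0, so c_i* = α_i.
NE contributions = (5, 3, 2, 5, 2); G = 17.
u_1 = α_1·G − ½·(c_1)² = 5·17 − ½·5² = 72.5.

72.5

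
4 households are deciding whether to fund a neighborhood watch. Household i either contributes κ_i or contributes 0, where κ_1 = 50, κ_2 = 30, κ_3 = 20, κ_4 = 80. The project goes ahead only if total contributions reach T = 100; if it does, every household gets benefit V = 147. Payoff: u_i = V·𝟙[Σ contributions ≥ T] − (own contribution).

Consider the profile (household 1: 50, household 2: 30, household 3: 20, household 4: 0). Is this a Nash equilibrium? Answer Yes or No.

Yes

Total = 100 ≥ 100: provided.
Household 1 (pledges 50, payoff 97): dropping to 0 → total 50, payoff 0. No gain.
Household 2 (pledges 30, payoff 117): dropping to 0 → total 70, payoff 0. No gain.
Household 3 (pledges 20, payoff 127): dropping to 0 → total 80, payoff 0. No gain.
Household 4 (pledges 0, payoff 147): pledging 80 → total 180, payoff 67. No gain.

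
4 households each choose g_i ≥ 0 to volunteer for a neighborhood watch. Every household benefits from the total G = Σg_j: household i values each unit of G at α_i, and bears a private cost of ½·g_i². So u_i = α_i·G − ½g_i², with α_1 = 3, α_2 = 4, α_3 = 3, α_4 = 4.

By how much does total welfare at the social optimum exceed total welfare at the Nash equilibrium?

Household i's FOC: ∂u_i/∂g_i = α_i − g_i = 0, so g_i* = α_i.
NE contributions = (3, 4, 3, 4); G = 14.
W^NE = (Σα)·G − ½Σα_i² = 14² − ½·50 = 171.
Planner sets g_i = Σα_j = 14 for every i, so G^SO = 4·14 = 56.
W^SO = (Σα)·G^SO − ½·4·(Σα)² = (4/2)·14² = 392.
Deadweight loss = W^SO − W^NE = 221.

221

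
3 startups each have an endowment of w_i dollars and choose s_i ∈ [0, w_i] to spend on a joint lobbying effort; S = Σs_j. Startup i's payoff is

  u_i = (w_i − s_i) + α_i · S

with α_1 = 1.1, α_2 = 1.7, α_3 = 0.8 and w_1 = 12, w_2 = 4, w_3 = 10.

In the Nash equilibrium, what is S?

16

∂u_i/∂s_i = α_i − 1, so startup i contributes w_i if α_i > 1, else 0.
α_i > 1 for i ∈ {1, 2}; NE contributions (12, 4, 0), S = 16.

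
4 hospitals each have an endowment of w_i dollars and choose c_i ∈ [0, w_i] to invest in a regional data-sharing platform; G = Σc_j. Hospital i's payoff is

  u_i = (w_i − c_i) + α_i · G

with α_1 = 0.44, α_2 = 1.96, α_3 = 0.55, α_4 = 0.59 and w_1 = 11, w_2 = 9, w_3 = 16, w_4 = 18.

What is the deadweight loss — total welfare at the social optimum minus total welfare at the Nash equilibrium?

∂u_i/∂c_i = α_i − 1, so hospital i contributes w_i if α_i > 1, else 0.
α_i > 1 for i ∈ {2}; NE contributions (0, 9, 0, 0), G = 9.
W^NE = Σw_i − G^NE + (Σα_i)·G^NE = 54 + 2.54·9 = 76.86.
Planner: ∂(Σu_j)/∂c_i = Σα_j − 1 = 2.54 > 0, so everyone contributes w_i; G^SO = 54, W^SO = 54 + 2.54·54 = 191.16.
Deadweight loss = 114.3.

114.3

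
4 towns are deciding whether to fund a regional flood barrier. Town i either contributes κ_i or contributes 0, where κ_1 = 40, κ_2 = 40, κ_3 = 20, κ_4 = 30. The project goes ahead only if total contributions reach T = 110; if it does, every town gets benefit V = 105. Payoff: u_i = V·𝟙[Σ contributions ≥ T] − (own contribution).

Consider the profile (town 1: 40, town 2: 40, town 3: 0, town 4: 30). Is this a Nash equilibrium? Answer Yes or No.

Yes

Total = 110 ≥ 110: provided.
Town 1 (pledges 40, payoff 65): dropping to 0 → total 70, payoff 0. No gain.
Town 2 (pledges 40, payoff 65): dropping to 0 → total 70, payoff 0. No gain.
Town 3 (pledges 0, payoff 105): pledging 20 → total 130, payoff 85. No gain.
Town 4 (pledges 30, payoff 75): dropping to 0 → total 80, payoff 0. No gain.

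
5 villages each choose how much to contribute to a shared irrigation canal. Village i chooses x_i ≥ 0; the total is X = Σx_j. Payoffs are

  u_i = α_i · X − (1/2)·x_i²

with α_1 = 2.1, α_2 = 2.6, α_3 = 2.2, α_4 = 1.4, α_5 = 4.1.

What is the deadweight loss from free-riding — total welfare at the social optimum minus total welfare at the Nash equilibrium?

248.03

Village i's FOC: ∂u_i/∂x_i = α_i − x_i = 0, so x_i* = α_i.
NE contributions = (2.1, 2.6, 2.2, 1.4, 4.1); X = 12.4.
W^NE = (Σα)·X − ½Σα_i² = 12.4² − ½·34.78 = 136.37.
Planner sets x_i = Σα_j = 12.4 for every i, so X^SO = 5·12.4 = 62.
W^SO = (Σα)·X^SO − ½·5·(Σα)² = (5/2)·12.4² = 384.4.
Deadweight loss = W^SO − W^NE = 248.03.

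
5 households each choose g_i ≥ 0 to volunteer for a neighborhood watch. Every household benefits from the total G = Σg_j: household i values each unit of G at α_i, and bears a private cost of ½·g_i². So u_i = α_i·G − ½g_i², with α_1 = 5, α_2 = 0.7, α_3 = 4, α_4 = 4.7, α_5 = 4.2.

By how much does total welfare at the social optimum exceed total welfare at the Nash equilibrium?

559.55

Household i's FOC: ∂u_i/∂g_i = α_i − g_i = 0, so g_i* = α_i.
NE contributions = (5, 0.7, 4, 4.7, 4.2); G = 18.6.
W^NE = (Σα)·G − ½Σα_i² = 18.6² − ½·81.22 = 305.35.
Planner sets g_i = Σα_j = 18.6 for every i, so G^SO = 5·18.6 = 93.
W^SO = (Σα)·G^SO − ½·5·(Σα)² = (5/2)·18.6² = 864.9.
Deadweight loss = W^SO − W^NE = 559.55.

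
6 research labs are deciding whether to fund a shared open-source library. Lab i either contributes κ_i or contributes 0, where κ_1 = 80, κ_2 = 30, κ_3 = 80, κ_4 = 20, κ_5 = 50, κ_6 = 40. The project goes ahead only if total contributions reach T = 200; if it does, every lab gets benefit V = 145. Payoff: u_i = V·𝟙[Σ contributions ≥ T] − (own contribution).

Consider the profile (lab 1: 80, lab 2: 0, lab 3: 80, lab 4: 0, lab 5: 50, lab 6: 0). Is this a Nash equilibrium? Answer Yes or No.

Total = 210 ≥ 200: provided.
Lab 1 (pledges 80, payoff 65): dropping to 0 → total 130, payoff 0. No gain.
Lab 2 (pledges 0, payoff 145): pledging 30 → total 240, payoff 115. No gain.
Lab 3 (pledges 80, payoff 65): dropping to 0 → total 130, payoff 0. No gain.
Lab 4 (pledges 0, payoff 145): pledging 20 → total 230, payoff 125. No gain.
Lab 5 (pledges 50, payoff 95): dropping to 0 → total 160, payoff 0. No gain.
Lab 6 (pledges 0, payoff 145): pledging 40 → total 250, payoff 105. No gain.

Yes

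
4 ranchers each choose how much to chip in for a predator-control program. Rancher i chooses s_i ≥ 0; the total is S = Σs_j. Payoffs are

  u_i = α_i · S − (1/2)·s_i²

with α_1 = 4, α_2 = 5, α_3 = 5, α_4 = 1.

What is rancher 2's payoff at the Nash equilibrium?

62.5

Rancher i's FOC: ∂u_i/∂s_i = α_i − s_i = 0, so s_i* = α_i.
NE contributions = (4, 5, 5, 1); S = 15.
u_2 = α_2·S − ½·(s_2)² = 5·15 − ½·5² = 62.5.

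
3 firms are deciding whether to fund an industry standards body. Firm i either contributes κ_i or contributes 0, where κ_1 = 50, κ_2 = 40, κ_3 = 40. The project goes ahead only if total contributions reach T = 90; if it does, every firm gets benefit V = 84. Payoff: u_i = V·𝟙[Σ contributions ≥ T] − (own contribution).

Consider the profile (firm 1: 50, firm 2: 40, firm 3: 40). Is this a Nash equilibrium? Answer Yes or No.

Total = 130 ≥ 90: provided.
Firm 1 (pledges 50, payoff 34): dropping to 0 → total 80, payoff 0. No gain.
Firm 2 (pledges 40, payoff 44): dropping to 0 → total 90, payoff 84. Profitable deviation.

No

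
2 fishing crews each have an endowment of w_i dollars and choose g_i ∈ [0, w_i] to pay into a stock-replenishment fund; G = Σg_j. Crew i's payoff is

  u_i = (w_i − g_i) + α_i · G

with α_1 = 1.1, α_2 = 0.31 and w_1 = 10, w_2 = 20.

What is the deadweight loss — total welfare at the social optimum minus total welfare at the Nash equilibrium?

∂u_i/∂g_i = α_i − 1, so crew i contributes w_i if α_i > 1, else 0.
α_i > 1 for i ∈ {1}; NE contributions (10, 0), G = 10.
W^NE = Σw_i − G^NE + (Σα_i)·G^NE = 30 + 0.41·10 = 34.1.
Planner: ∂(Σu_j)/∂g_i = Σα_j − 1 = 0.41 > 0, so everyone contributes w_i; G^SO = 30, W^SO = 30 + 0.41·30 = 42.3.
Deadweight loss = 8.2.

8.2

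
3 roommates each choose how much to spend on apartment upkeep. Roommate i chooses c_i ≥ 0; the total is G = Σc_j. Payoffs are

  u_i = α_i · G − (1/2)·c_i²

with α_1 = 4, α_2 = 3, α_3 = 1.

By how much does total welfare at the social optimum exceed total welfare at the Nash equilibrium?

Roommate i's FOC: ∂u_i/∂c_i = α_i − c_i = 0, so c_i* = α_i.
NE contributions = (4, 3, 1); G = 8.
W^NE = (Σα)·G − ½Σα_i² = 8² − ½·26 = 51.
Planner sets c_i = Σα_j = 8 for every i, so G^SO = 3·8 = 24.
W^SO = (Σα)·G^SO − ½·3·(Σα)² = (3/2)·8² = 96.
Deadweight loss = W^SO − W^NE = 45.

45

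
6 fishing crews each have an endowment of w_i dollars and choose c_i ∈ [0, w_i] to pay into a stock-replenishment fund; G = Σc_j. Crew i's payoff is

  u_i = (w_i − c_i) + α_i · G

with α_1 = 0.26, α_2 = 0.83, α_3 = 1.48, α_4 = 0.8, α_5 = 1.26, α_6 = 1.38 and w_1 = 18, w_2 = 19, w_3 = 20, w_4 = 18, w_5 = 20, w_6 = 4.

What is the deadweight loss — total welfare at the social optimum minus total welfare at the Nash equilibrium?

275.55

∂u_i/∂c_i = α_i − 1, so crew i contributes w_i if α_i > 1, else 0.
α_i > 1 for i ∈ {3, 5, 6}; NE contributions (0, 0, 20, 0, 20, 4), G = 44.
W^NE = Σw_i − G^NE + (Σα_i)·G^NE = 99 + 5.01·44 = 319.44.
Planner: ∂(Σu_j)/∂c_i = Σα_j − 1 = 5.01 > 0, so everyone contributes w_i; G^SO = 99, W^SO = 99 + 5.01·99 = 594.99.
Deadweight loss = 275.55.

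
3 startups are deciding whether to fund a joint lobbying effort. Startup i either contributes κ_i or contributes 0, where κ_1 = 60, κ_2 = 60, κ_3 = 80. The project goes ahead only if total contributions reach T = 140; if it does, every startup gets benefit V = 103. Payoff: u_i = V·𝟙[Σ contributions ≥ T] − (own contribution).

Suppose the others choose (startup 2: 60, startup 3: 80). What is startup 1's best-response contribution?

Others' total = 140 ≥ 140; contributing adds cost 60 for no extra benefit.
Best response: 0.

0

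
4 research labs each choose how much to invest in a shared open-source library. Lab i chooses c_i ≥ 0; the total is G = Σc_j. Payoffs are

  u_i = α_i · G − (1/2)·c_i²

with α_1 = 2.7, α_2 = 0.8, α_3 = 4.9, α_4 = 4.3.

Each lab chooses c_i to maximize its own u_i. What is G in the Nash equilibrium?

12.7

Lab i's FOC: ∂u_i/∂c_i = α_i − c_i = 0, so c_i* = α_i.
NE contributions = (2.7, 0.8, 4.9, 4.3); G = 12.7.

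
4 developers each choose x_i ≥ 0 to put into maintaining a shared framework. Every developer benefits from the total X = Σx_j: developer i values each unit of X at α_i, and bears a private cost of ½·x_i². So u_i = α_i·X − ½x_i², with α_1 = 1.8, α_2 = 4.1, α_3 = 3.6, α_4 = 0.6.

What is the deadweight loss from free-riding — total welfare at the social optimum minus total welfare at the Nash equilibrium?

Developer i's FOC: ∂u_i/∂x_i = α_i − x_i = 0, so x_i* = α_i.
NE contributions = (1.8, 4.1, 3.6, 0.6); X = 10.1.
W^NE = (Σα)·X − ½Σα_i² = 10.1² − ½·33.37 = 85.325.
Planner sets x_i = Σα_j = 10.1 for every i, so X^SO = 4·10.1 = 40.4.
W^SO = (Σα)·X^SO − ½·4·(Σα)² = (4/2)·10.1² = 204.02.
Deadweight loss = W^SO − W^NE = 118.695.

118.695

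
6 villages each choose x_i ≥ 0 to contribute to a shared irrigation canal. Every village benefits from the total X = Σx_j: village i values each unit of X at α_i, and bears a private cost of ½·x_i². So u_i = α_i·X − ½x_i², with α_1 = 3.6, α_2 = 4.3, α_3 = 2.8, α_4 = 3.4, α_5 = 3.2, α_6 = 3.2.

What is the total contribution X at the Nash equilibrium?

20.5

Village i's FOC: ∂u_i/∂x_i = α_i − x_i = 0, so x_i* = α_i.
NE contributions = (3.6, 4.3, 2.8, 3.4, 3.2, 3.2); X = 20.5.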